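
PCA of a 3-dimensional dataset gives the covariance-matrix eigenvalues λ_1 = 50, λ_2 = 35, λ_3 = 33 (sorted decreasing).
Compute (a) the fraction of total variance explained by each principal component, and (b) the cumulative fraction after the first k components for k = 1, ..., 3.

Step 1 — total variance = trace(Sigma) = Σ λ_i = 50 + 35 + 33 = 118.

Step 2 — fraction explained by component i = λ_i / Σ λ:
  PC1: 50/118 = 0.4237
  PC2: 35/118 = 0.2966
  PC3: 33/118 = 0.2797

Step 3 — cumulative fraction after k components = (λ_1 + ... + λ_k) / Σ λ:
  k = 1: 50/118 = 0.4237
  k = 2: (50 + 35)/118 = 85/118 = 0.7203
  k = 3: (50 + 35 + 33)/118 = 118/118 = 1

Summary (fraction, with percent):

explained: PC1 0.4237 (42.37%), PC2 0.2966 (29.66%), PC3 0.2797 (27.97%);  cumulative: 0.4237, 0.7203, 1


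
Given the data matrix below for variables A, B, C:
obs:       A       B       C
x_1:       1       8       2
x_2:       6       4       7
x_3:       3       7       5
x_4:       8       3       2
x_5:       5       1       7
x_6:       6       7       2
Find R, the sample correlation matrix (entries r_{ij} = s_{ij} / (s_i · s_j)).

Step 1 — column means:
  mean(A) = (1 + 6 + 3 + 8 + 5 + 6) / 6 = 29/6 = 4.8333
  mean(B) = (8 + 4 + 7 + 3 + 1 + 7) / 6 = 30/6 = 5
  mean(C) = (2 + 7 + 5 + 2 + 7 + 2) / 6 = 25/6 = 4.1667

Step 2 — sample variances and covariances s[i,j] = (1/(n-1)) · Σ_k (x_{k,i} - mean_i) · (x_{k,j} - mean_j), with n-1 = 5:
  s[A,A] = ((-3.8333)·(-3.8333) + (1.1667)·(1.1667) + (-1.8333)·(-1.8333) + (3.1667)·(3.1667) + (0.1667)·(0.1667) + (1.1667)·(1.1667)) / 5 = 30.8333/5 = 6.1667
  s[A,B] = ((-3.8333)·(3) + (1.1667)·(-1) + (-1.8333)·(2) + (3.1667)·(-2) + (0.1667)·(-4) + (1.1667)·(2)) / 5 = -21/5 = -4.2
  s[A,C] = ((-3.8333)·(-2.1667) + (1.1667)·(2.8333) + (-1.8333)·(0.8333) + (3.1667)·(-2.1667) + (0.1667)·(2.8333) + (1.1667)·(-2.1667)) / 5 = 1.1667/5 = 0.2333
  s[B,B] = ((3)·(3) + (-1)·(-1) + (2)·(2) + (-2)·(-2) + (-4)·(-4) + (2)·(2)) / 5 = 38/5 = 7.6
  s[B,C] = ((3)·(-2.1667) + (-1)·(2.8333) + (2)·(0.8333) + (-2)·(-2.1667) + (-4)·(2.8333) + (2)·(-2.1667)) / 5 = -19/5 = -3.8
  s[C,C] = ((-2.1667)·(-2.1667) + (2.8333)·(2.8333) + (0.8333)·(0.8333) + (-2.1667)·(-2.1667) + (2.8333)·(2.8333) + (-2.1667)·(-2.1667)) / 5 = 30.8333/5 = 6.1667
  Sample standard deviations s_i = √(s[i,i]):
  s(A) = √(6.1667) = 2.4833
  s(B) = √(7.6) = 2.7568
  s(C) = √(6.1667) = 2.4833

Step 3 — r_{ij} = s_{ij} / (s_i · s_j):
  r[A,A] = 1 (diagonal).
  r[A,B] = -4.2 / (2.4833 · 2.7568) = -4.2 / 6.8459 = -0.6135
  r[A,C] = 0.2333 / (2.4833 · 2.4833) = 0.2333 / 6.1667 = 0.0378
  r[B,B] = 1 (diagonal).
  r[B,C] = -3.8 / (2.7568 · 2.4833) = -3.8 / 6.8459 = -0.5551
  r[C,C] = 1 (diagonal).

R is symmetric with unit diagonal. Assembling:

R = [[1, -0.6135, 0.0378],
 [-0.6135, 1, -0.5551],
 [0.0378, -0.5551, 1]]


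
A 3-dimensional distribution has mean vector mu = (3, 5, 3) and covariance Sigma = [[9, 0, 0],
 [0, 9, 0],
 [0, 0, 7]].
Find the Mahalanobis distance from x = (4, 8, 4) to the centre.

Step 1 — centre the observation: (x - mu) = (1, 3, 1).

Step 2 — invert Sigma (cofactor / det for 3×3, or solve directly):
  Sigma^{-1} = [[0.1111, 0, 0],
 [0, 0.1111, 0],
 [0, 0, 0.1429]].

Step 3 — form the quadratic (x - mu)^T · Sigma^{-1} · (x - mu):
  Sigma^{-1} · (x - mu) = (0.1111, 0.3333, 0.1429).
  (x - mu)^T · [Sigma^{-1} · (x - mu)] = (1)·(0.1111) + (3)·(0.3333) + (1)·(0.1429) = 1.254.

Step 4 — take square root: d = √(1.254) ≈ 1.1198.

d(x, mu) = √(1.254) ≈ 1.1198


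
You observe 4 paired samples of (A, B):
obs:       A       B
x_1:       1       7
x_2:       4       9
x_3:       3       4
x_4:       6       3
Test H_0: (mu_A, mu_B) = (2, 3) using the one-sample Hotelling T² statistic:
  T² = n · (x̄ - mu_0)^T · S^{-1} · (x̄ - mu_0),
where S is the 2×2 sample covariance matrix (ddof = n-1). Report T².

Step 1 — sample mean vector:
  mean(A) = (1 + 4 + 3 + 6) / 4 = 14/4 = 3.5
  mean(B) = (7 + 9 + 4 + 3) / 4 = 23/4 = 5.75
  x̄ = (3.5, 5.75),  deviation x̄ - mu_0 = (3.5, 5.75) - (2, 3) = (1.5, 2.75).

Step 2 — sample covariance matrix, S[i,j] = (1/(n-1)) · Σ_k (x_{k,i} - mean_i) · (x_{k,j} - mean_j), divisor n-1 = 3:
  S[A,A] = ((-2.5)·(-2.5) + (0.5)·(0.5) + (-0.5)·(-0.5) + (2.5)·(2.5)) / 3 = 13/3 = 4.3333
  S[A,B] = ((-2.5)·(1.25) + (0.5)·(3.25) + (-0.5)·(-1.75) + (2.5)·(-2.75)) / 3 = -7.5/3 = -2.5
  S[B,B] = ((1.25)·(1.25) + (3.25)·(3.25) + (-1.75)·(-1.75) + (-2.75)·(-2.75)) / 3 = 22.75/3 = 7.5833
  S = [[4.3333, -2.5],
 [-2.5, 7.5833]].

Step 3 — invert S. det(S) = 4.3333·7.5833 - (-2.5)² = 26.6111.
  S^{-1} = (1/det) · [[d, -b], [-b, a]] = [[0.285, 0.0939],
 [0.0939, 0.1628]].

Step 4 — quadratic form (x̄ - mu_0)^T · S^{-1} · (x̄ - mu_0):
  S^{-1} · (x̄ - mu_0) = (0.6858, 0.5887),
  (x̄ - mu_0)^T · [...] = (1.5)·(0.6858) + (2.75)·(0.5887) = 2.6477.

Step 5 — scale by n: T² = 4 · 2.6477 = 10.5908.

T² ≈ 10.5908


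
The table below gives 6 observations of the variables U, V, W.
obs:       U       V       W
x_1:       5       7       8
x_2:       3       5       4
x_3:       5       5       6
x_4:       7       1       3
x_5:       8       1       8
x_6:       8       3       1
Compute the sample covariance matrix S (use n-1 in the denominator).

Step 1 — column means:
  mean(U) = (5 + 3 + 5 + 7 + 8 + 8) / 6 = 36/6 = 6
  mean(V) = (7 + 5 + 5 + 1 + 1 + 3) / 6 = 22/6 = 3.6667
  mean(W) = (8 + 4 + 6 + 3 + 8 + 1) / 6 = 30/6 = 5

Step 2 — sample covariance S[i,j] = (1/(n-1)) · Σ_k (x_{k,i} - mean_i) · (x_{k,j} - mean_j), with n-1 = 5.
  S[U,U] = ((-1)·(-1) + (-3)·(-3) + (-1)·(-1) + (1)·(1) + (2)·(2) + (2)·(2)) / 5 = 20/5 = 4
  S[U,V] = ((-1)·(3.3333) + (-3)·(1.3333) + (-1)·(1.3333) + (1)·(-2.6667) + (2)·(-2.6667) + (2)·(-0.6667)) / 5 = -18/5 = -3.6
  S[U,W] = ((-1)·(3) + (-3)·(-1) + (-1)·(1) + (1)·(-2) + (2)·(3) + (2)·(-4)) / 5 = -5/5 = -1
  S[V,V] = ((3.3333)·(3.3333) + (1.3333)·(1.3333) + (1.3333)·(1.3333) + (-2.6667)·(-2.6667) + (-2.6667)·(-2.6667) + (-0.6667)·(-0.6667)) / 5 = 29.3333/5 = 5.8667
  S[V,W] = ((3.3333)·(3) + (1.3333)·(-1) + (1.3333)·(1) + (-2.6667)·(-2) + (-2.6667)·(3) + (-0.6667)·(-4)) / 5 = 10/5 = 2
  S[W,W] = ((3)·(3) + (-1)·(-1) + (1)·(1) + (-2)·(-2) + (3)·(3) + (-4)·(-4)) / 5 = 40/5 = 8

S is symmetric (S[j,i] = S[i,j]). Assembling:

S = [[4, -3.6, -1],
 [-3.6, 5.8667, 2],
 [-1, 2, 8]]


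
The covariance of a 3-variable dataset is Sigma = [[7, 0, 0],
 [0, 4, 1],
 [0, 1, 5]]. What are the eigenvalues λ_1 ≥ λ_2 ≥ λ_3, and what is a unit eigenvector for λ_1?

Step 1 — characteristic polynomial p(λ) = det(λI - Sigma) = λ³ - tr·λ² + c_1·λ - det, where tr = trace, c_1 = sum of the principal 2×2 minors, det = det(Sigma):
  tr = 7 + 4 + 5 = 16,
  c_1 = (7·4 - (0)²) + (7·5 - (0)²) + (4·5 - (1)²) = 28 + 35 + 19 = 82,
  det = 7·(4·5 - (1)²) - (0)·((0)·5 - (1)·(0)) + (0)·((0)·(1) - 4·(0)) = 7·(19) - (0)·(0) + (0)·(0) = 133.
  So p(λ) = λ³ - 16λ² + 82λ - 133.
Step 2 — look for an integer root (rational root theorem: any rational root is an integer divisor of 133). Testing λ = 7:
  p(7) = 343 - 784 + 574 - 133 = 0  ✓
  Dividing out (λ - 7): p(λ) = (λ - 7)(λ² - 9λ + 19).
Step 3 — remaining eigenvalues from the quadratic λ² - 9λ + 19 = 0:
  Δ = 9² - 4·19 = 81 - 76 = 5,  λ = (9 ± √5)/2 = (9 ± 2.2361)/2 ≈ 5.618 or 3.382.
  Sorted: λ_1 = 7,  λ_2 = 5.618,  λ_3 = 3.382  (check: sum = 16 = tr ✓).

Step 4 — unit eigenvector for λ_1 = 7: v spans the null space of (Sigma - λ_1 I), whose rows are
  r_1 = (0, 0, 0),  r_2 = (0, -3, 1),  r_3 = (0, 1, -2).
  v is orthogonal to every row, so take v ∝ r_2 × r_3 = ((-3)·(-2) - (1)·(1), (1)·(0) - (0)·(-2), (0)·(1) - (-3)·(0)) = (5, 0, 0).
  Rescale (divide by 5): u = (1, 0, 0).
  ||u|| = √((1)² + (0)² + (0)²) = √(1) = 1,  v_1 = u/||u|| ≈ (1, 0, 0) (||v_1|| = 1).

λ_1 = 7,  λ_2 = 5.618,  λ_3 = 3.382;  v_1 ≈ (1, 0, 0)


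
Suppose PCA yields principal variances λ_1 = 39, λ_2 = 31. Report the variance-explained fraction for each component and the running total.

Step 1 — total variance = trace(Sigma) = Σ λ_i = 39 + 31 = 70.

Step 2 — fraction explained by component i = λ_i / Σ λ:
  PC1: 39/70 = 0.5571
  PC2: 31/70 = 0.4429

Step 3 — cumulative fraction after k components = (λ_1 + ... + λ_k) / Σ λ:
  k = 1: 39/70 = 0.5571
  k = 2: (39 + 31)/70 = 70/70 = 1

Summary (fraction, with percent):

explained: PC1 0.5571 (55.71%), PC2 0.4429 (44.29%);  cumulative: 0.5571, 1


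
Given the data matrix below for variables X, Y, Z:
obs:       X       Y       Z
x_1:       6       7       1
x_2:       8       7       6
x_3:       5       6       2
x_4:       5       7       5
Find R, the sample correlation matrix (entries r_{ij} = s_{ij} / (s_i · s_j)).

Step 1 — column means:
  mean(X) = (6 + 8 + 5 + 5) / 4 = 24/4 = 6
  mean(Y) = (7 + 7 + 6 + 7) / 4 = 27/4 = 6.75
  mean(Z) = (1 + 6 + 2 + 5) / 4 = 14/4 = 3.5

Step 2 — sample variances and covariances s[i,j] = (1/(n-1)) · Σ_k (x_{k,i} - mean_i) · (x_{k,j} - mean_j), with n-1 = 3:
  s[X,X] = ((0)·(0) + (2)·(2) + (-1)·(-1) + (-1)·(-1)) / 3 = 6/3 = 2
  s[X,Y] = ((0)·(0.25) + (2)·(0.25) + (-1)·(-0.75) + (-1)·(0.25)) / 3 = 1/3 = 0.3333
  s[X,Z] = ((0)·(-2.5) + (2)·(2.5) + (-1)·(-1.5) + (-1)·(1.5)) / 3 = 5/3 = 1.6667
  s[Y,Y] = ((0.25)·(0.25) + (0.25)·(0.25) + (-0.75)·(-0.75) + (0.25)·(0.25)) / 3 = 0.75/3 = 0.25
  s[Y,Z] = ((0.25)·(-2.5) + (0.25)·(2.5) + (-0.75)·(-1.5) + (0.25)·(1.5)) / 3 = 1.5/3 = 0.5
  s[Z,Z] = ((-2.5)·(-2.5) + (2.5)·(2.5) + (-1.5)·(-1.5) + (1.5)·(1.5)) / 3 = 17/3 = 5.6667
  Sample standard deviations s_i = √(s[i,i]):
  s(X) = √(2) = 1.4142
  s(Y) = √(0.25) = 0.5
  s(Z) = √(5.6667) = 2.3805

Step 3 — r_{ij} = s_{ij} / (s_i · s_j):
  r[X,X] = 1 (diagonal).
  r[X,Y] = 0.3333 / (1.4142 · 0.5) = 0.3333 / 0.7071 = 0.4714
  r[X,Z] = 1.6667 / (1.4142 · 2.3805) = 1.6667 / 3.3665 = 0.4951
  r[Y,Y] = 1 (diagonal).
  r[Y,Z] = 0.5 / (0.5 · 2.3805) = 0.5 / 1.1902 = 0.4201
  r[Z,Z] = 1 (diagonal).

R is symmetric with unit diagonal. Assembling:

R = [[1, 0.4714, 0.4951],
 [0.4714, 1, 0.4201],
 [0.4951, 0.4201, 1]]


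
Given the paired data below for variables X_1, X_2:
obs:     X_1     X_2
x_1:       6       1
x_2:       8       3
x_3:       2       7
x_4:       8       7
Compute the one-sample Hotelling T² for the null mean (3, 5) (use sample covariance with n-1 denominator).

Step 1 — sample mean vector:
  mean(X_1) = (6 + 8 + 2 + 8) / 4 = 24/4 = 6
  mean(X_2) = (1 + 3 + 7 + 7) / 4 = 18/4 = 4.5
  x̄ = (6, 4.5),  deviation x̄ - mu_0 = (6, 4.5) - (3, 5) = (3, -0.5).

Step 2 — sample covariance matrix, S[i,j] = (1/(n-1)) · Σ_k (x_{k,i} - mean_i) · (x_{k,j} - mean_j), divisor n-1 = 3:
  S[X_1,X_1] = ((0)·(0) + (2)·(2) + (-4)·(-4) + (2)·(2)) / 3 = 24/3 = 8
  S[X_1,X_2] = ((0)·(-3.5) + (2)·(-1.5) + (-4)·(2.5) + (2)·(2.5)) / 3 = -8/3 = -2.6667
  S[X_2,X_2] = ((-3.5)·(-3.5) + (-1.5)·(-1.5) + (2.5)·(2.5) + (2.5)·(2.5)) / 3 = 27/3 = 9
  S = [[8, -2.6667],
 [-2.6667, 9]].

Step 3 — invert S. det(S) = 8·9 - (-2.6667)² = 64.8889.
  S^{-1} = (1/det) · [[d, -b], [-b, a]] = [[0.1387, 0.0411],
 [0.0411, 0.1233]].

Step 4 — quadratic form (x̄ - mu_0)^T · S^{-1} · (x̄ - mu_0):
  S^{-1} · (x̄ - mu_0) = (0.3955, 0.0616),
  (x̄ - mu_0)^T · [...] = (3)·(0.3955) + (-0.5)·(0.0616) = 1.1558.

Step 5 — scale by n: T² = 4 · 1.1558 = 4.6233.

T² ≈ 4.6233


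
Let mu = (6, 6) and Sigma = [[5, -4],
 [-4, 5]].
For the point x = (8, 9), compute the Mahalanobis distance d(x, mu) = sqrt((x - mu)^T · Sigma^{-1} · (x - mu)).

Step 1 — centre the observation: (x - mu) = (2, 3).

Step 2 — invert Sigma. det(Sigma) = 5·5 - (-4)² = 9.
  Sigma^{-1} = (1/det) · [[d, -b], [-b, a]] = [[0.5556, 0.4444],
 [0.4444, 0.5556]].

Step 3 — form the quadratic (x - mu)^T · Sigma^{-1} · (x - mu):
  Sigma^{-1} · (x - mu) = (2.4444, 2.5556).
  (x - mu)^T · [Sigma^{-1} · (x - mu)] = (2)·(2.4444) + (3)·(2.5556) = 12.5556.

Step 4 — take square root: d = √(12.5556) ≈ 3.5434.

d(x, mu) = √(12.5556) ≈ 3.5434


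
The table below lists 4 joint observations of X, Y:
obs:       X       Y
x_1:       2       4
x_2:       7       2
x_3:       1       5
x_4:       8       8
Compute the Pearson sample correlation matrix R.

Step 1 — column means:
  mean(X) = (2 + 7 + 1 + 8) / 4 = 18/4 = 4.5
  mean(Y) = (4 + 2 + 5 + 8) / 4 = 19/4 = 4.75

Step 2 — sample variances and covariances s[i,j] = (1/(n-1)) · Σ_k (x_{k,i} - mean_i) · (x_{k,j} - mean_j), with n-1 = 3:
  s[X,X] = ((-2.5)·(-2.5) + (2.5)·(2.5) + (-3.5)·(-3.5) + (3.5)·(3.5)) / 3 = 37/3 = 12.3333
  s[X,Y] = ((-2.5)·(-0.75) + (2.5)·(-2.75) + (-3.5)·(0.25) + (3.5)·(3.25)) / 3 = 5.5/3 = 1.8333
  s[Y,Y] = ((-0.75)·(-0.75) + (-2.75)·(-2.75) + (0.25)·(0.25) + (3.25)·(3.25)) / 3 = 18.75/3 = 6.25
  Sample standard deviations s_i = √(s[i,i]):
  s(X) = √(12.3333) = 3.5119
  s(Y) = √(6.25) = 2.5

Step 3 — r_{ij} = s_{ij} / (s_i · s_j):
  r[X,X] = 1 (diagonal).
  r[X,Y] = 1.8333 / (3.5119 · 2.5) = 1.8333 / 8.7797 = 0.2088
  r[Y,Y] = 1 (diagonal).

R is symmetric with unit diagonal. Assembling:

R = [[1, 0.2088],
 [0.2088, 1]]


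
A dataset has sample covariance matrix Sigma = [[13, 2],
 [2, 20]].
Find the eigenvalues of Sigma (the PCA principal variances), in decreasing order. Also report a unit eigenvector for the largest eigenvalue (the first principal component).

Step 1 — characteristic polynomial of 2×2 Sigma:
  det(Sigma - λI) = λ² - trace · λ + det = 0.
  trace = 13 + 20 = 33, det = 13·20 - (2)² = 256.
Step 2 — discriminant:
  Δ = trace² - 4·det = 1089 - 1024 = 65.
Step 3 — eigenvalues:
  λ = (trace ± √Δ)/2 = (33 ± 8.0623)/2,
  λ_1 = 20.5311,  λ_2 = 12.4689.

Step 4 — unit eigenvector for λ_1: solve (Sigma - λ_1 I)v = 0. First row:
  (13 - 20.5311)·v_x + (2)·v_y = 0, i.e. (-7.5311)·v_x + (2)·v_y = 0,
  so v ∝ (b, λ_1 - a) = (2, 7.5311) = u.
  ||u|| = √((2)² + (7.5311)²) = √(60.7179) ≈ 7.7922,
  v_1 = u/||u|| ≈ (0.2567, 0.9665) (||v_1|| = 1).

λ_1 = 20.5311,  λ_2 = 12.4689;  v_1 ≈ (0.2567, 0.9665)


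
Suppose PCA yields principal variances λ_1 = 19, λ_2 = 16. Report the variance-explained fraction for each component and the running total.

Step 1 — total variance = trace(Sigma) = Σ λ_i = 19 + 16 = 35.

Step 2 — fraction explained by component i = λ_i / Σ λ:
  PC1: 19/35 = 0.5429
  PC2: 16/35 = 0.4571

Step 3 — cumulative fraction after k components = (λ_1 + ... + λ_k) / Σ λ:
  k = 1: 19/35 = 0.5429
  k = 2: (19 + 16)/35 = 35/35 = 1

Summary (fraction, with percent):

explained: PC1 0.5429 (54.29%), PC2 0.4571 (45.71%);  cumulative: 0.5429, 1


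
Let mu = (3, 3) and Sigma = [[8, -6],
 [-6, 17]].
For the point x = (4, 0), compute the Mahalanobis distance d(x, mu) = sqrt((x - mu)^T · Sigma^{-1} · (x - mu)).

Step 1 — centre the observation: (x - mu) = (1, -3).

Step 2 — invert Sigma. det(Sigma) = 8·17 - (-6)² = 100.
  Sigma^{-1} = (1/det) · [[d, -b], [-b, a]] = [[0.17, 0.06],
 [0.06, 0.08]].

Step 3 — form the quadratic (x - mu)^T · Sigma^{-1} · (x - mu):
  Sigma^{-1} · (x - mu) = (-0.01, -0.18).
  (x - mu)^T · [Sigma^{-1} · (x - mu)] = (1)·(-0.01) + (-3)·(-0.18) = 0.53.

Step 4 — take square root: d = √(0.53) ≈ 0.728.

d(x, mu) = √(0.53) ≈ 0.728


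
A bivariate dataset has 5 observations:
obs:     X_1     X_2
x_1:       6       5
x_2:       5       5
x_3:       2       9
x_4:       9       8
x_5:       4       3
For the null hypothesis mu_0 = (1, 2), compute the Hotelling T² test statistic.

Step 1 — sample mean vector:
  mean(X_1) = (6 + 5 + 2 + 9 + 4) / 5 = 26/5 = 5.2
  mean(X_2) = (5 + 5 + 9 + 8 + 3) / 5 = 30/5 = 6
  x̄ = (5.2, 6),  deviation x̄ - mu_0 = (5.2, 6) - (1, 2) = (4.2, 4).

Step 2 — sample covariance matrix, S[i,j] = (1/(n-1)) · Σ_k (x_{k,i} - mean_i) · (x_{k,j} - mean_j), divisor n-1 = 4:
  S[X_1,X_1] = ((0.8)·(0.8) + (-0.2)·(-0.2) + (-3.2)·(-3.2) + (3.8)·(3.8) + (-1.2)·(-1.2)) / 4 = 26.8/4 = 6.7
  S[X_1,X_2] = ((0.8)·(-1) + (-0.2)·(-1) + (-3.2)·(3) + (3.8)·(2) + (-1.2)·(-3)) / 4 = 1/4 = 0.25
  S[X_2,X_2] = ((-1)·(-1) + (-1)·(-1) + (3)·(3) + (2)·(2) + (-3)·(-3)) / 4 = 24/4 = 6
  S = [[6.7, 0.25],
 [0.25, 6]].

Step 3 — invert S. det(S) = 6.7·6 - (0.25)² = 40.1375.
  S^{-1} = (1/det) · [[d, -b], [-b, a]] = [[0.1495, -0.0062],
 [-0.0062, 0.1669]].

Step 4 — quadratic form (x̄ - mu_0)^T · S^{-1} · (x̄ - mu_0):
  S^{-1} · (x̄ - mu_0) = (0.6029, 0.6415),
  (x̄ - mu_0)^T · [...] = (4.2)·(0.6029) + (4)·(0.6415) = 5.0985.

Step 5 — scale by n: T² = 5 · 5.0985 = 25.4924.

T² ≈ 25.4924


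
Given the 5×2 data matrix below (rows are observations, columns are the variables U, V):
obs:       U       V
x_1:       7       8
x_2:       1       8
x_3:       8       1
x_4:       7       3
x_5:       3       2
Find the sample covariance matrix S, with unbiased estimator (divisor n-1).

Step 1 — column means:
  mean(U) = (7 + 1 + 8 + 7 + 3) / 5 = 26/5 = 5.2
  mean(V) = (8 + 8 + 1 + 3 + 2) / 5 = 22/5 = 4.4

Step 2 — sample covariance S[i,j] = (1/(n-1)) · Σ_k (x_{k,i} - mean_i) · (x_{k,j} - mean_j), with n-1 = 4.
  S[U,U] = ((1.8)·(1.8) + (-4.2)·(-4.2) + (2.8)·(2.8) + (1.8)·(1.8) + (-2.2)·(-2.2)) / 4 = 36.8/4 = 9.2
  S[U,V] = ((1.8)·(3.6) + (-4.2)·(3.6) + (2.8)·(-3.4) + (1.8)·(-1.4) + (-2.2)·(-2.4)) / 4 = -15.4/4 = -3.85
  S[V,V] = ((3.6)·(3.6) + (3.6)·(3.6) + (-3.4)·(-3.4) + (-1.4)·(-1.4) + (-2.4)·(-2.4)) / 4 = 45.2/4 = 11.3

S is symmetric (S[j,i] = S[i,j]). Assembling:

S = [[9.2, -3.85],
 [-3.85, 11.3]]


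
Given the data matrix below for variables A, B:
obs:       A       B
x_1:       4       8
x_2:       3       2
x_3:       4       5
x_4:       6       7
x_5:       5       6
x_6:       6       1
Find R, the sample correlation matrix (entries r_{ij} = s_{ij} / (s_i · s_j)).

Step 1 — column means:
  mean(A) = (4 + 3 + 4 + 6 + 5 + 6) / 6 = 28/6 = 4.6667
  mean(B) = (8 + 2 + 5 + 7 + 6 + 1) / 6 = 29/6 = 4.8333

Step 2 — sample variances and covariances s[i,j] = (1/(n-1)) · Σ_k (x_{k,i} - mean_i) · (x_{k,j} - mean_j), with n-1 = 5:
  s[A,A] = ((-0.6667)·(-0.6667) + (-1.6667)·(-1.6667) + (-0.6667)·(-0.6667) + (1.3333)·(1.3333) + (0.3333)·(0.3333) + (1.3333)·(1.3333)) / 5 = 7.3333/5 = 1.4667
  s[A,B] = ((-0.6667)·(3.1667) + (-1.6667)·(-2.8333) + (-0.6667)·(0.1667) + (1.3333)·(2.1667) + (0.3333)·(1.1667) + (1.3333)·(-3.8333)) / 5 = 0.6667/5 = 0.1333
  s[B,B] = ((3.1667)·(3.1667) + (-2.8333)·(-2.8333) + (0.1667)·(0.1667) + (2.1667)·(2.1667) + (1.1667)·(1.1667) + (-3.8333)·(-3.8333)) / 5 = 38.8333/5 = 7.7667
  Sample standard deviations s_i = √(s[i,i]):
  s(A) = √(1.4667) = 1.2111
  s(B) = √(7.7667) = 2.7869

Step 3 — r_{ij} = s_{ij} / (s_i · s_j):
  r[A,A] = 1 (diagonal).
  r[A,B] = 0.1333 / (1.2111 · 2.7869) = 0.1333 / 3.3751 = 0.0395
  r[B,B] = 1 (diagonal).

R is symmetric with unit diagonal. Assembling:

R = [[1, 0.0395],
 [0.0395, 1]]


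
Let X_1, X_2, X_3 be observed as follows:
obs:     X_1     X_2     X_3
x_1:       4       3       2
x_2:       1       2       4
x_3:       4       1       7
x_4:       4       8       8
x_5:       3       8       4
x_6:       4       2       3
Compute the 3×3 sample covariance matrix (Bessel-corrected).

Step 1 — column means:
  mean(X_1) = (4 + 1 + 4 + 4 + 3 + 4) / 6 = 20/6 = 3.3333
  mean(X_2) = (3 + 2 + 1 + 8 + 8 + 2) / 6 = 24/6 = 4
  mean(X_3) = (2 + 4 + 7 + 8 + 4 + 3) / 6 = 28/6 = 4.6667

Step 2 — sample covariance S[i,j] = (1/(n-1)) · Σ_k (x_{k,i} - mean_i) · (x_{k,j} - mean_j), with n-1 = 5.
  S[X_1,X_1] = ((0.6667)·(0.6667) + (-2.3333)·(-2.3333) + (0.6667)·(0.6667) + (0.6667)·(0.6667) + (-0.3333)·(-0.3333) + (0.6667)·(0.6667)) / 5 = 7.3333/5 = 1.4667
  S[X_1,X_2] = ((0.6667)·(-1) + (-2.3333)·(-2) + (0.6667)·(-3) + (0.6667)·(4) + (-0.3333)·(4) + (0.6667)·(-2)) / 5 = 2/5 = 0.4
  S[X_1,X_3] = ((0.6667)·(-2.6667) + (-2.3333)·(-0.6667) + (0.6667)·(2.3333) + (0.6667)·(3.3333) + (-0.3333)·(-0.6667) + (0.6667)·(-1.6667)) / 5 = 2.6667/5 = 0.5333
  S[X_2,X_2] = ((-1)·(-1) + (-2)·(-2) + (-3)·(-3) + (4)·(4) + (4)·(4) + (-2)·(-2)) / 5 = 50/5 = 10
  S[X_2,X_3] = ((-1)·(-2.6667) + (-2)·(-0.6667) + (-3)·(2.3333) + (4)·(3.3333) + (4)·(-0.6667) + (-2)·(-1.6667)) / 5 = 11/5 = 2.2
  S[X_3,X_3] = ((-2.6667)·(-2.6667) + (-0.6667)·(-0.6667) + (2.3333)·(2.3333) + (3.3333)·(3.3333) + (-0.6667)·(-0.6667) + (-1.6667)·(-1.6667)) / 5 = 27.3333/5 = 5.4667

S is symmetric (S[j,i] = S[i,j]). Assembling:

S = [[1.4667, 0.4, 0.5333],
 [0.4, 10, 2.2],
 [0.5333, 2.2, 5.4667]]


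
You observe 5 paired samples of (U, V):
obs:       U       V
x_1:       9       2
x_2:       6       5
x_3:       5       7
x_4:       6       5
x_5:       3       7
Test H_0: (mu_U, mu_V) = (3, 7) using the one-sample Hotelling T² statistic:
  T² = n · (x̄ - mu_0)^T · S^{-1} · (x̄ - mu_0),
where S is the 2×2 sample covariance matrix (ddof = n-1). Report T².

Step 1 — sample mean vector:
  mean(U) = (9 + 6 + 5 + 6 + 3) / 5 = 29/5 = 5.8
  mean(V) = (2 + 5 + 7 + 5 + 7) / 5 = 26/5 = 5.2
  x̄ = (5.8, 5.2),  deviation x̄ - mu_0 = (5.8, 5.2) - (3, 7) = (2.8, -1.8).

Step 2 — sample covariance matrix, S[i,j] = (1/(n-1)) · Σ_k (x_{k,i} - mean_i) · (x_{k,j} - mean_j), divisor n-1 = 4:
  S[U,U] = ((3.2)·(3.2) + (0.2)·(0.2) + (-0.8)·(-0.8) + (0.2)·(0.2) + (-2.8)·(-2.8)) / 4 = 18.8/4 = 4.7
  S[U,V] = ((3.2)·(-3.2) + (0.2)·(-0.2) + (-0.8)·(1.8) + (0.2)·(-0.2) + (-2.8)·(1.8)) / 4 = -16.8/4 = -4.2
  S[V,V] = ((-3.2)·(-3.2) + (-0.2)·(-0.2) + (1.8)·(1.8) + (-0.2)·(-0.2) + (1.8)·(1.8)) / 4 = 16.8/4 = 4.2
  S = [[4.7, -4.2],
 [-4.2, 4.2]].

Step 3 — invert S. det(S) = 4.7·4.2 - (-4.2)² = 2.1.
  S^{-1} = (1/det) · [[d, -b], [-b, a]] = [[2, 2],
 [2, 2.2381]].

Step 4 — quadratic form (x̄ - mu_0)^T · S^{-1} · (x̄ - mu_0):
  S^{-1} · (x̄ - mu_0) = (2, 1.5714),
  (x̄ - mu_0)^T · [...] = (2.8)·(2) + (-1.8)·(1.5714) = 2.7714.

Step 5 — scale by n: T² = 5 · 2.7714 = 13.8571.

T² ≈ 13.8571


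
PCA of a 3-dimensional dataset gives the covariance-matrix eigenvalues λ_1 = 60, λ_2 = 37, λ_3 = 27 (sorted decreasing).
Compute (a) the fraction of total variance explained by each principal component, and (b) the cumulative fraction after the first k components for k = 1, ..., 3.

Step 1 — total variance = trace(Sigma) = Σ λ_i = 60 + 37 + 27 = 124.

Step 2 — fraction explained by component i = λ_i / Σ λ:
  PC1: 60/124 = 0.4839
  PC2: 37/124 = 0.2984
  PC3: 27/124 = 0.2177

Step 3 — cumulative fraction after k components = (λ_1 + ... + λ_k) / Σ λ:
  k = 1: 60/124 = 0.4839
  k = 2: (60 + 37)/124 = 97/124 = 0.7823
  k = 3: (60 + 37 + 27)/124 = 124/124 = 1

Summary (fraction, with percent):

explained: PC1 0.4839 (48.39%), PC2 0.2984 (29.84%), PC3 0.2177 (21.77%);  cumulative: 0.4839, 0.7823, 1


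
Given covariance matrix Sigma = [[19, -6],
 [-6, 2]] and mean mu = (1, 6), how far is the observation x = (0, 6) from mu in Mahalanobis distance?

Step 1 — centre the observation: (x - mu) = (-1, 0).

Step 2 — invert Sigma. det(Sigma) = 19·2 - (-6)² = 2.
  Sigma^{-1} = (1/det) · [[d, -b], [-b, a]] = [[1, 3],
 [3, 9.5]].

Step 3 — form the quadratic (x - mu)^T · Sigma^{-1} · (x - mu):
  Sigma^{-1} · (x - mu) = (-1, -3).
  (x - mu)^T · [Sigma^{-1} · (x - mu)] = (-1)·(-1) + (0)·(-3) = 1.

Step 4 — take square root: d = √(1) ≈ 1.

d(x, mu) = √(1) ≈ 1


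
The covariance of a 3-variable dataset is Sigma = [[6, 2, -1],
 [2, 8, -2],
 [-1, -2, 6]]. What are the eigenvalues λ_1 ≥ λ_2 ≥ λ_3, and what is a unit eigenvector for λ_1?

Step 1 — characteristic polynomial p(λ) = det(λI - Sigma) = λ³ - tr·λ² + c_1·λ - det, where tr = trace, c_1 = sum of the principal 2×2 minors, det = det(Sigma):
  tr = 6 + 8 + 6 = 20,
  c_1 = (6·8 - (2)²) + (6·6 - (-1)²) + (8·6 - (-2)²) = 44 + 35 + 44 = 123,
  det = 6·(8·6 - (-2)²) - (2)·((2)·6 - (-2)·(-1)) + (-1)·((2)·(-2) - 8·(-1)) = 6·(44) - (2)·(10) + (-1)·(4) = 240.
  So p(λ) = λ³ - 20λ² + 123λ - 240.
Step 2 — look for an integer root (rational root theorem: any rational root is an integer divisor of 240). Testing λ = 5:
  p(5) = 125 - 500 + 615 - 240 = 0  ✓
  Dividing out (λ - 5): p(λ) = (λ - 5)(λ² - 15λ + 48).
Step 3 — remaining eigenvalues from the quadratic λ² - 15λ + 48 = 0:
  Δ = 15² - 4·48 = 225 - 192 = 33,  λ = (15 ± √33)/2 = (15 ± 5.7446)/2 ≈ 10.3723 or 4.6277.
  Sorted: λ_1 = 10.3723,  λ_2 = 5,  λ_3 = 4.6277  (check: sum = 20 = tr ✓).

Step 4 — unit eigenvector for λ_1 ≈ 10.3723: v spans the null space of (Sigma - λ_1 I), whose rows are
  r_1 = (-4.3723, 2, -1),  r_2 = (2, -2.3723, -2),  r_3 = (-1, -2, -4.3723).
  v is orthogonal to every row, so take v ∝ r_1 × r_2 = ((2)·(-2) - (-1)·(-2.3723), (-1)·(2) - (-4.3723)·(-2), (-4.3723)·(-2.3723) - (2)·(2)) ≈ (-6.3723, -10.7446, 6.3723).
  Rescale (multiply by -1 so the first nonzero entry is positive): u = (6.3723, 10.7446, -6.3723).
  ||u|| = √((6.3723)² + (10.7446)² + (-6.3723)²) = √(196.6576) ≈ 14.0235,  v_1 = u/||u|| ≈ (0.4544, 0.7662, -0.4544) (||v_1|| = 1).

λ_1 = 10.3723,  λ_2 = 5,  λ_3 = 4.6277;  v_1 ≈ (0.4544, 0.7662, -0.4544)


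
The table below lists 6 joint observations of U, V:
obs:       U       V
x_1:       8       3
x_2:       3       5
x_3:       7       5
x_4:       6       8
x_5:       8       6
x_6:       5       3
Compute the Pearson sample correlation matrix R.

Step 1 — column means:
  mean(U) = (8 + 3 + 7 + 6 + 8 + 5) / 6 = 37/6 = 6.1667
  mean(V) = (3 + 5 + 5 + 8 + 6 + 3) / 6 = 30/6 = 5

Step 2 — sample variances and covariances s[i,j] = (1/(n-1)) · Σ_k (x_{k,i} - mean_i) · (x_{k,j} - mean_j), with n-1 = 5:
  s[U,U] = ((1.8333)·(1.8333) + (-3.1667)·(-3.1667) + (0.8333)·(0.8333) + (-0.1667)·(-0.1667) + (1.8333)·(1.8333) + (-1.1667)·(-1.1667)) / 5 = 18.8333/5 = 3.7667
  s[U,V] = ((1.8333)·(-2) + (-3.1667)·(0) + (0.8333)·(0) + (-0.1667)·(3) + (1.8333)·(1) + (-1.1667)·(-2)) / 5 = 0/5 = 0
  s[V,V] = ((-2)·(-2) + (0)·(0) + (0)·(0) + (3)·(3) + (1)·(1) + (-2)·(-2)) / 5 = 18/5 = 3.6
  Sample standard deviations s_i = √(s[i,i]):
  s(U) = √(3.7667) = 1.9408
  s(V) = √(3.6) = 1.8974

Step 3 — r_{ij} = s_{ij} / (s_i · s_j):
  r[U,U] = 1 (diagonal).
  r[U,V] = 0 / (1.9408 · 1.8974) = 0 / 3.6824 = 0
  r[V,V] = 1 (diagonal).

R is symmetric with unit diagonal. Assembling:

R = [[1, 0],
 [0, 1]]


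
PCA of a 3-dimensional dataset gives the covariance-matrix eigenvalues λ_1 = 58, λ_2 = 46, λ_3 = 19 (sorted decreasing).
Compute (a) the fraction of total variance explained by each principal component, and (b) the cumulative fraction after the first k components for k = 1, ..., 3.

Step 1 — total variance = trace(Sigma) = Σ λ_i = 58 + 46 + 19 = 123.

Step 2 — fraction explained by component i = λ_i / Σ λ:
  PC1: 58/123 = 0.4715
  PC2: 46/123 = 0.374
  PC3: 19/123 = 0.1545

Step 3 — cumulative fraction after k components = (λ_1 + ... + λ_k) / Σ λ:
  k = 1: 58/123 = 0.4715
  k = 2: (58 + 46)/123 = 104/123 = 0.8455
  k = 3: (58 + 46 + 19)/123 = 123/123 = 1

Summary (fraction, with percent):

explained: PC1 0.4715 (47.15%), PC2 0.374 (37.4%), PC3 0.1545 (15.45%);  cumulative: 0.4715, 0.8455, 1


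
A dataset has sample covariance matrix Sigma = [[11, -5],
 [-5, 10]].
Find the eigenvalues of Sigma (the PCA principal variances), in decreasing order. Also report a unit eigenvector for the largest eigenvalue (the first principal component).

Step 1 — characteristic polynomial of 2×2 Sigma:
  det(Sigma - λI) = λ² - trace · λ + det = 0.
  trace = 11 + 10 = 21, det = 11·10 - (-5)² = 85.
Step 2 — discriminant:
  Δ = trace² - 4·det = 441 - 340 = 101.
Step 3 — eigenvalues:
  λ = (trace ± √Δ)/2 = (21 ± 10.0499)/2,
  λ_1 = 15.5249,  λ_2 = 5.4751.

Step 4 — unit eigenvector for λ_1: solve (Sigma - λ_1 I)v = 0. First row:
  (11 - 15.5249)·v_x + (-5)·v_y = 0, i.e. (-4.5249)·v_x + (-5)·v_y = 0,
  so v ∝ (b, λ_1 - a) = (-5, 4.5249); multiply by -1 so the first entry is positive: u = (5, -4.5249).
  ||u|| = √((5)² + (-4.5249)²) = √(45.4751) ≈ 6.7435,
  v_1 = u/||u|| ≈ (0.7415, -0.671) (||v_1|| = 1).

λ_1 = 15.5249,  λ_2 = 5.4751;  v_1 ≈ (0.7415, -0.671)


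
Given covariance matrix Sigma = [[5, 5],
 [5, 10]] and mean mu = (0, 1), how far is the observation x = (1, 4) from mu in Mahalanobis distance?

Step 1 — centre the observation: (x - mu) = (1, 3).

Step 2 — invert Sigma. det(Sigma) = 5·10 - (5)² = 25.
  Sigma^{-1} = (1/det) · [[d, -b], [-b, a]] = [[0.4, -0.2],
 [-0.2, 0.2]].

Step 3 — form the quadratic (x - mu)^T · Sigma^{-1} · (x - mu):
  Sigma^{-1} · (x - mu) = (-0.2, 0.4).
  (x - mu)^T · [Sigma^{-1} · (x - mu)] = (1)·(-0.2) + (3)·(0.4) = 1.

Step 4 — take square root: d = √(1) ≈ 1.

d(x, mu) = √(1) ≈ 1


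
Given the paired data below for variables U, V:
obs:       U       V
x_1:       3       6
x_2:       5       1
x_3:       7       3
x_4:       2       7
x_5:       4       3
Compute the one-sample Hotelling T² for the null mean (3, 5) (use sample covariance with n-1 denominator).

Step 1 — sample mean vector:
  mean(U) = (3 + 5 + 7 + 2 + 4) / 5 = 21/5 = 4.2
  mean(V) = (6 + 1 + 3 + 7 + 3) / 5 = 20/5 = 4
  x̄ = (4.2, 4),  deviation x̄ - mu_0 = (4.2, 4) - (3, 5) = (1.2, -1).

Step 2 — sample covariance matrix, S[i,j] = (1/(n-1)) · Σ_k (x_{k,i} - mean_i) · (x_{k,j} - mean_j), divisor n-1 = 4:
  S[U,U] = ((-1.2)·(-1.2) + (0.8)·(0.8) + (2.8)·(2.8) + (-2.2)·(-2.2) + (-0.2)·(-0.2)) / 4 = 14.8/4 = 3.7
  S[U,V] = ((-1.2)·(2) + (0.8)·(-3) + (2.8)·(-1) + (-2.2)·(3) + (-0.2)·(-1)) / 4 = -14/4 = -3.5
  S[V,V] = ((2)·(2) + (-3)·(-3) + (-1)·(-1) + (3)·(3) + (-1)·(-1)) / 4 = 24/4 = 6
  S = [[3.7, -3.5],
 [-3.5, 6]].

Step 3 — invert S. det(S) = 3.7·6 - (-3.5)² = 9.95.
  S^{-1} = (1/det) · [[d, -b], [-b, a]] = [[0.603, 0.3518],
 [0.3518, 0.3719]].

Step 4 — quadratic form (x̄ - mu_0)^T · S^{-1} · (x̄ - mu_0):
  S^{-1} · (x̄ - mu_0) = (0.3719, 0.0503),
  (x̄ - mu_0)^T · [...] = (1.2)·(0.3719) + (-1)·(0.0503) = 0.396.

Step 5 — scale by n: T² = 5 · 0.396 = 1.9799.

T² ≈ 1.9799


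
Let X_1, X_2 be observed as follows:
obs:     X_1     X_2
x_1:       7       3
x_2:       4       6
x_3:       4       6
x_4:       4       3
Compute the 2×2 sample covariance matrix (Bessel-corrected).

Step 1 — column means:
  mean(X_1) = (7 + 4 + 4 + 4) / 4 = 19/4 = 4.75
  mean(X_2) = (3 + 6 + 6 + 3) / 4 = 18/4 = 4.5

Step 2 — sample covariance S[i,j] = (1/(n-1)) · Σ_k (x_{k,i} - mean_i) · (x_{k,j} - mean_j), with n-1 = 3.
  S[X_1,X_1] = ((2.25)·(2.25) + (-0.75)·(-0.75) + (-0.75)·(-0.75) + (-0.75)·(-0.75)) / 3 = 6.75/3 = 2.25
  S[X_1,X_2] = ((2.25)·(-1.5) + (-0.75)·(1.5) + (-0.75)·(1.5) + (-0.75)·(-1.5)) / 3 = -4.5/3 = -1.5
  S[X_2,X_2] = ((-1.5)·(-1.5) + (1.5)·(1.5) + (1.5)·(1.5) + (-1.5)·(-1.5)) / 3 = 9/3 = 3

S is symmetric (S[j,i] = S[i,j]). Assembling:

S = [[2.25, -1.5],
 [-1.5, 3]]


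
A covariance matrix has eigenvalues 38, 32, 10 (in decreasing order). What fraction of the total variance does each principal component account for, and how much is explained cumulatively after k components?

Step 1 — total variance = trace(Sigma) = Σ λ_i = 38 + 32 + 10 = 80.

Step 2 — fraction explained by component i = λ_i / Σ λ:
  PC1: 38/80 = 0.475
  PC2: 32/80 = 0.4
  PC3: 10/80 = 0.125

Step 3 — cumulative fraction after k components = (λ_1 + ... + λ_k) / Σ λ:
  k = 1: 38/80 = 0.475
  k = 2: (38 + 32)/80 = 70/80 = 0.875
  k = 3: (38 + 32 + 10)/80 = 80/80 = 1

Summary (fraction, with percent):

explained: PC1 0.475 (47.5%), PC2 0.4 (40%), PC3 0.125 (12.5%);  cumulative: 0.475, 0.875, 1


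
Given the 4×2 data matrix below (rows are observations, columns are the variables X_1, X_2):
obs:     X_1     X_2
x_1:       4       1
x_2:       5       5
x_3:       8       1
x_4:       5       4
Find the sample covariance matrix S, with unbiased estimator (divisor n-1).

Step 1 — column means:
  mean(X_1) = (4 + 5 + 8 + 5) / 4 = 22/4 = 5.5
  mean(X_2) = (1 + 5 + 1 + 4) / 4 = 11/4 = 2.75

Step 2 — sample covariance S[i,j] = (1/(n-1)) · Σ_k (x_{k,i} - mean_i) · (x_{k,j} - mean_j), with n-1 = 3.
  S[X_1,X_1] = ((-1.5)·(-1.5) + (-0.5)·(-0.5) + (2.5)·(2.5) + (-0.5)·(-0.5)) / 3 = 9/3 = 3
  S[X_1,X_2] = ((-1.5)·(-1.75) + (-0.5)·(2.25) + (2.5)·(-1.75) + (-0.5)·(1.25)) / 3 = -3.5/3 = -1.1667
  S[X_2,X_2] = ((-1.75)·(-1.75) + (2.25)·(2.25) + (-1.75)·(-1.75) + (1.25)·(1.25)) / 3 = 12.75/3 = 4.25

S is symmetric (S[j,i] = S[i,j]). Assembling:

S = [[3, -1.1667],
 [-1.1667, 4.25]]


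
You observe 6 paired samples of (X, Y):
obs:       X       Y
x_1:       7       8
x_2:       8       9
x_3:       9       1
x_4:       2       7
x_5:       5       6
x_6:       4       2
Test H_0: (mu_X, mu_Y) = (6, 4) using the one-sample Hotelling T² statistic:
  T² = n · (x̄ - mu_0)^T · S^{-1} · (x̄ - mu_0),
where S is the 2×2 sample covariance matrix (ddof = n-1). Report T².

Step 1 — sample mean vector:
  mean(X) = (7 + 8 + 9 + 2 + 5 + 4) / 6 = 35/6 = 5.8333
  mean(Y) = (8 + 9 + 1 + 7 + 6 + 2) / 6 = 33/6 = 5.5
  x̄ = (5.8333, 5.5),  deviation x̄ - mu_0 = (5.8333, 5.5) - (6, 4) = (-0.1667, 1.5).

Step 2 — sample covariance matrix, S[i,j] = (1/(n-1)) · Σ_k (x_{k,i} - mean_i) · (x_{k,j} - mean_j), divisor n-1 = 5:
  S[X,X] = ((1.1667)·(1.1667) + (2.1667)·(2.1667) + (3.1667)·(3.1667) + (-3.8333)·(-3.8333) + (-0.8333)·(-0.8333) + (-1.8333)·(-1.8333)) / 5 = 34.8333/5 = 6.9667
  S[X,Y] = ((1.1667)·(2.5) + (2.1667)·(3.5) + (3.1667)·(-4.5) + (-3.8333)·(1.5) + (-0.8333)·(0.5) + (-1.8333)·(-3.5)) / 5 = -3.5/5 = -0.7
  S[Y,Y] = ((2.5)·(2.5) + (3.5)·(3.5) + (-4.5)·(-4.5) + (1.5)·(1.5) + (0.5)·(0.5) + (-3.5)·(-3.5)) / 5 = 53.5/5 = 10.7
  S = [[6.9667, -0.7],
 [-0.7, 10.7]].

Step 3 — invert S. det(S) = 6.9667·10.7 - (-0.7)² = 74.0533.
  S^{-1} = (1/det) · [[d, -b], [-b, a]] = [[0.1445, 0.0095],
 [0.0095, 0.0941]].

Step 4 — quadratic form (x̄ - mu_0)^T · S^{-1} · (x̄ - mu_0):
  S^{-1} · (x̄ - mu_0) = (-0.0099, 0.1395),
  (x̄ - mu_0)^T · [...] = (-0.1667)·(-0.0099) + (1.5)·(0.1395) = 0.211.

Step 5 — scale by n: T² = 6 · 0.211 = 1.2658.

T² ≈ 1.2658


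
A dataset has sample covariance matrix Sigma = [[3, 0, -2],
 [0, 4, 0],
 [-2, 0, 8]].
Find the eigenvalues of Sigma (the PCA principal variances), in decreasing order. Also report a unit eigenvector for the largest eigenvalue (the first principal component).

Step 1 — characteristic polynomial p(λ) = det(λI - Sigma) = λ³ - tr·λ² + c_1·λ - det, where tr = trace, c_1 = sum of the principal 2×2 minors, det = det(Sigma):
  tr = 3 + 4 + 8 = 15,
  c_1 = (3·4 - (0)²) + (3·8 - (-2)²) + (4·8 - (0)²) = 12 + 20 + 32 = 64,
  det = 3·(4·8 - (0)²) - (0)·((0)·8 - (0)·(-2)) + (-2)·((0)·(0) - 4·(-2)) = 3·(32) - (0)·(0) + (-2)·(8) = 80.
  So p(λ) = λ³ - 15λ² + 64λ - 80.
Step 2 — look for an integer root (rational root theorem: any rational root is an integer divisor of 80). Testing λ = 4:
  p(4) = 64 - 240 + 256 - 80 = 0  ✓
  Dividing out (λ - 4): p(λ) = (λ - 4)(λ² - 11λ + 20).
Step 3 — remaining eigenvalues from the quadratic λ² - 11λ + 20 = 0:
  Δ = 11² - 4·20 = 121 - 80 = 41,  λ = (11 ± √41)/2 = (11 ± 6.4031)/2 ≈ 8.7016 or 2.2984.
  Sorted: λ_1 = 8.7016,  λ_2 = 4,  λ_3 = 2.2984  (check: sum = 15 = tr ✓).

Step 4 — unit eigenvector for λ_1 ≈ 8.7016: v spans the null space of (Sigma - λ_1 I), whose rows are
  r_1 = (-5.7016, 0, -2),  r_2 = (0, -4.7016, 0),  r_3 = (-2, 0, -0.7016).
  v is orthogonal to every row, so take v ∝ r_1 × r_2 = ((0)·(0) - (-2)·(-4.7016), (-2)·(0) - (-5.7016)·(0), (-5.7016)·(-4.7016) - (0)·(0)) ≈ (-9.4031, 0, 26.8062).
  Rescale (multiply by -1 so the first nonzero entry is positive): u = (9.4031, 0, -26.8062).
  ||u|| = √((9.4031)² + (0)² + (-26.8062)²) = √(806.9937) ≈ 28.4076,  v_1 = u/||u|| ≈ (0.331, 0, -0.9436) (||v_1|| = 1).

λ_1 = 8.7016,  λ_2 = 4,  λ_3 = 2.2984;  v_1 ≈ (0.331, 0, -0.9436)


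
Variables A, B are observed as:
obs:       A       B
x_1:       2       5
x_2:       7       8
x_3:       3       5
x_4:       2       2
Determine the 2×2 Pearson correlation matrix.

Step 1 — column means:
  mean(A) = (2 + 7 + 3 + 2) / 4 = 14/4 = 3.5
  mean(B) = (5 + 8 + 5 + 2) / 4 = 20/4 = 5

Step 2 — sample variances and covariances s[i,j] = (1/(n-1)) · Σ_k (x_{k,i} - mean_i) · (x_{k,j} - mean_j), with n-1 = 3:
  s[A,A] = ((-1.5)·(-1.5) + (3.5)·(3.5) + (-0.5)·(-0.5) + (-1.5)·(-1.5)) / 3 = 17/3 = 5.6667
  s[A,B] = ((-1.5)·(0) + (3.5)·(3) + (-0.5)·(0) + (-1.5)·(-3)) / 3 = 15/3 = 5
  s[B,B] = ((0)·(0) + (3)·(3) + (0)·(0) + (-3)·(-3)) / 3 = 18/3 = 6
  Sample standard deviations s_i = √(s[i,i]):
  s(A) = √(5.6667) = 2.3805
  s(B) = √(6) = 2.4495

Step 3 — r_{ij} = s_{ij} / (s_i · s_j):
  r[A,A] = 1 (diagonal).
  r[A,B] = 5 / (2.3805 · 2.4495) = 5 / 5.831 = 0.8575
  r[B,B] = 1 (diagonal).

R is symmetric with unit diagonal. Assembling:

R = [[1, 0.8575],
 [0.8575, 1]]


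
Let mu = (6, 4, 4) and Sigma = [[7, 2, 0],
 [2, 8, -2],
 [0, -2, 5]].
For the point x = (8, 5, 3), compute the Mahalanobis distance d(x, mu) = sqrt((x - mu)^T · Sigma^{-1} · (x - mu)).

Step 1 — centre the observation: (x - mu) = (2, 1, -1).

Step 2 — invert Sigma (cofactor / det for 3×3, or solve directly):
  Sigma^{-1} = [[0.1552, -0.0431, -0.0172],
 [-0.0431, 0.1509, 0.0603],
 [-0.0172, 0.0603, 0.2241]].

Step 3 — form the quadratic (x - mu)^T · Sigma^{-1} · (x - mu):
  Sigma^{-1} · (x - mu) = (0.2845, 0.0043, -0.1983).
  (x - mu)^T · [Sigma^{-1} · (x - mu)] = (2)·(0.2845) + (1)·(0.0043) + (-1)·(-0.1983) = 0.7716.

Step 4 — take square root: d = √(0.7716) ≈ 0.8784.

d(x, mu) = √(0.7716) ≈ 0.8784


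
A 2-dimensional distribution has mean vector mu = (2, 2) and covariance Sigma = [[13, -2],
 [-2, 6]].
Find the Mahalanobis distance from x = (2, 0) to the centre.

Step 1 — centre the observation: (x - mu) = (0, -2).

Step 2 — invert Sigma. det(Sigma) = 13·6 - (-2)² = 74.
  Sigma^{-1} = (1/det) · [[d, -b], [-b, a]] = [[0.0811, 0.027],
 [0.027, 0.1757]].

Step 3 — form the quadratic (x - mu)^T · Sigma^{-1} · (x - mu):
  Sigma^{-1} · (x - mu) = (-0.0541, -0.3514).
  (x - mu)^T · [Sigma^{-1} · (x - mu)] = (0)·(-0.0541) + (-2)·(-0.3514) = 0.7027.

Step 4 — take square root: d = √(0.7027) ≈ 0.8383.

d(x, mu) = √(0.7027) ≈ 0.8383


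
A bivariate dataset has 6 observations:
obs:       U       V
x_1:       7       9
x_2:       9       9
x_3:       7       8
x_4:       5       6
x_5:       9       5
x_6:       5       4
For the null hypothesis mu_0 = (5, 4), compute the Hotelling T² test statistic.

Step 1 — sample mean vector:
  mean(U) = (7 + 9 + 7 + 5 + 9 + 5) / 6 = 42/6 = 7
  mean(V) = (9 + 9 + 8 + 6 + 5 + 4) / 6 = 41/6 = 6.8333
  x̄ = (7, 6.8333),  deviation x̄ - mu_0 = (7, 6.8333) - (5, 4) = (2, 2.8333).

Step 2 — sample covariance matrix, S[i,j] = (1/(n-1)) · Σ_k (x_{k,i} - mean_i) · (x_{k,j} - mean_j), divisor n-1 = 5:
  S[U,U] = ((0)·(0) + (2)·(2) + (0)·(0) + (-2)·(-2) + (2)·(2) + (-2)·(-2)) / 5 = 16/5 = 3.2
  S[U,V] = ((0)·(2.1667) + (2)·(2.1667) + (0)·(1.1667) + (-2)·(-0.8333) + (2)·(-1.8333) + (-2)·(-2.8333)) / 5 = 8/5 = 1.6
  S[V,V] = ((2.1667)·(2.1667) + (2.1667)·(2.1667) + (1.1667)·(1.1667) + (-0.8333)·(-0.8333) + (-1.8333)·(-1.8333) + (-2.8333)·(-2.8333)) / 5 = 22.8333/5 = 4.5667
  S = [[3.2, 1.6],
 [1.6, 4.5667]].

Step 3 — invert S. det(S) = 3.2·4.5667 - (1.6)² = 12.0533.
  S^{-1} = (1/det) · [[d, -b], [-b, a]] = [[0.3789, -0.1327],
 [-0.1327, 0.2655]].

Step 4 — quadratic form (x̄ - mu_0)^T · S^{-1} · (x̄ - mu_0):
  S^{-1} · (x̄ - mu_0) = (0.3816, 0.4867),
  (x̄ - mu_0)^T · [...] = (2)·(0.3816) + (2.8333)·(0.4867) = 2.1423.

Step 5 — scale by n: T² = 6 · 2.1423 = 12.854.

T² ≈ 12.854


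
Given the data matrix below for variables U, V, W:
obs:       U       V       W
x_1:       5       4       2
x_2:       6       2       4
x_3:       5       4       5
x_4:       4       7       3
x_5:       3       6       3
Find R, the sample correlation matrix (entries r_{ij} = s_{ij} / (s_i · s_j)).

Step 1 — column means:
  mean(U) = (5 + 6 + 5 + 4 + 3) / 5 = 23/5 = 4.6
  mean(V) = (4 + 2 + 4 + 7 + 6) / 5 = 23/5 = 4.6
  mean(W) = (2 + 4 + 5 + 3 + 3) / 5 = 17/5 = 3.4

Step 2 — sample variances and covariances s[i,j] = (1/(n-1)) · Σ_k (x_{k,i} - mean_i) · (x_{k,j} - mean_j), with n-1 = 4:
  s[U,U] = ((0.4)·(0.4) + (1.4)·(1.4) + (0.4)·(0.4) + (-0.6)·(-0.6) + (-1.6)·(-1.6)) / 4 = 5.2/4 = 1.3
  s[U,V] = ((0.4)·(-0.6) + (1.4)·(-2.6) + (0.4)·(-0.6) + (-0.6)·(2.4) + (-1.6)·(1.4)) / 4 = -7.8/4 = -1.95
  s[U,W] = ((0.4)·(-1.4) + (1.4)·(0.6) + (0.4)·(1.6) + (-0.6)·(-0.4) + (-1.6)·(-0.4)) / 4 = 1.8/4 = 0.45
  s[V,V] = ((-0.6)·(-0.6) + (-2.6)·(-2.6) + (-0.6)·(-0.6) + (2.4)·(2.4) + (1.4)·(1.4)) / 4 = 15.2/4 = 3.8
  s[V,W] = ((-0.6)·(-1.4) + (-2.6)·(0.6) + (-0.6)·(1.6) + (2.4)·(-0.4) + (1.4)·(-0.4)) / 4 = -3.2/4 = -0.8
  s[W,W] = ((-1.4)·(-1.4) + (0.6)·(0.6) + (1.6)·(1.6) + (-0.4)·(-0.4) + (-0.4)·(-0.4)) / 4 = 5.2/4 = 1.3
  Sample standard deviations s_i = √(s[i,i]):
  s(U) = √(1.3) = 1.1402
  s(V) = √(3.8) = 1.9494
  s(W) = √(1.3) = 1.1402

Step 3 — r_{ij} = s_{ij} / (s_i · s_j):
  r[U,U] = 1 (diagonal).
  r[U,V] = -1.95 / (1.1402 · 1.9494) = -1.95 / 2.2226 = -0.8773
  r[U,W] = 0.45 / (1.1402 · 1.1402) = 0.45 / 1.3 = 0.3462
  r[V,V] = 1 (diagonal).
  r[V,W] = -0.8 / (1.9494 · 1.1402) = -0.8 / 2.2226 = -0.3599
  r[W,W] = 1 (diagonal).

R is symmetric with unit diagonal. Assembling:

R = [[1, -0.8773, 0.3462],
 [-0.8773, 1, -0.3599],
 [0.3462, -0.3599, 1]]
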